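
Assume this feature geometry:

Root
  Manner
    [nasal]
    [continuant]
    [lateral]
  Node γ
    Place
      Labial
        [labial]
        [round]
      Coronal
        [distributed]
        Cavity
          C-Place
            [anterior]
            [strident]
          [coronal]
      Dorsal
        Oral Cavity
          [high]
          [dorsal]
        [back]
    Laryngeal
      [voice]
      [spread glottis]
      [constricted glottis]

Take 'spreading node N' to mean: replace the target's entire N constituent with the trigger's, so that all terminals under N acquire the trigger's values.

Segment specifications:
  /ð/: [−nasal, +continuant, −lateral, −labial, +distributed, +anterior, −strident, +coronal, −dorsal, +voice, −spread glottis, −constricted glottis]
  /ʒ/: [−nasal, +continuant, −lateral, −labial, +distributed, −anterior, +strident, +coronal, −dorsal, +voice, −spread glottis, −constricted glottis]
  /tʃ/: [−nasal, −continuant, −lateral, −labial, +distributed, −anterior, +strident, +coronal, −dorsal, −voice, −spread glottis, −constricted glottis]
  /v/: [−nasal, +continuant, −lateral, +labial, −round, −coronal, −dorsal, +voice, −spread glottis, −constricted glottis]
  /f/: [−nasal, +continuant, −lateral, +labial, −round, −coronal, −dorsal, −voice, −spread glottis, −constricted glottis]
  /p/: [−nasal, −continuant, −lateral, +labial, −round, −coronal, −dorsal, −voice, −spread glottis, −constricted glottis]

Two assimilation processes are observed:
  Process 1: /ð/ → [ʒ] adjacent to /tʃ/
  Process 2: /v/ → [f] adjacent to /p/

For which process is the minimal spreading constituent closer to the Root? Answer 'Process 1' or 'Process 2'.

Process 2

Process 1 alters [anterior], [strident]; the lowest common ancestor is C-Place (depth 5 from Root).
Process 2: the feature that changes is [voice]; the minimal node is [voice] (depth 3).
[voice] (depth 3) sits above C-Place (depth 5), making Process 2 the one with the higher spreading node.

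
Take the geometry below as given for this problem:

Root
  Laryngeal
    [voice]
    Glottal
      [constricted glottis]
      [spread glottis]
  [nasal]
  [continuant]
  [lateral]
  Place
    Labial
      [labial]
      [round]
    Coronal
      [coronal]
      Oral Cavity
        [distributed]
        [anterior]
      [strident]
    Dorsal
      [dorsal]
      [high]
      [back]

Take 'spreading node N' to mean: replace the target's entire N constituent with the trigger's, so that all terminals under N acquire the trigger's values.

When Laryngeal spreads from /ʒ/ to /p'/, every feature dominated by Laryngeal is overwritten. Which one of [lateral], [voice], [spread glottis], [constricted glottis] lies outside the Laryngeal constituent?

Laryngeal dominates exactly [voice], [constricted glottis], [spread glottis].
[spread glottis], [constricted glottis], [voice] all lie under Laryngeal, so they are overwritten when Laryngeal spreads.
But [lateral] is a dependent of Root, outside Laryngeal; it is therefore untouched by the spreading.

[lateral]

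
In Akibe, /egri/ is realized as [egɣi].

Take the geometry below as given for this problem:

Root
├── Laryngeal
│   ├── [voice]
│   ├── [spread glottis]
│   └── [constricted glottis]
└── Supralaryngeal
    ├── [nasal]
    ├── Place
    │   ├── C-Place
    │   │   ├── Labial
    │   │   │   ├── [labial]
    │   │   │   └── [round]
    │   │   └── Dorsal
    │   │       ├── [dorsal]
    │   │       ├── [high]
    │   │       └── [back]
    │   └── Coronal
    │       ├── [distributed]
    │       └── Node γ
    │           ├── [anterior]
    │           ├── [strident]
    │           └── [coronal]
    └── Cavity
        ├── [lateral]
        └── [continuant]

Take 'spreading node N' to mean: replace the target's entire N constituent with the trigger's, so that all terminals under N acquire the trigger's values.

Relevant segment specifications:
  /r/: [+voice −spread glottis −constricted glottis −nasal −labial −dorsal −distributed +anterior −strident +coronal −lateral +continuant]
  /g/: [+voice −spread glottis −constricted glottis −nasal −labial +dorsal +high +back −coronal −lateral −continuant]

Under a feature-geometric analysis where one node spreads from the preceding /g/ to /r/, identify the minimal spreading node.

Place

Feature comparison: [coronal], [anterior], [distributed], [strident], [dorsal], [high], [back] differ between /r/ and [ɣ]; the remaining terminals match.
Tracing each changed feature up the tree, the paths first meet at Place; any lower node misses at least one of them.
If Place spreads, every terminal under it takes /g/'s value, producing [ɣ] as observed.
Had Supralaryngeal or a higher node spread, [continuant] would have taken /g/'s value; it stays as in /r/, confirming the spreading constituent is exactly Place.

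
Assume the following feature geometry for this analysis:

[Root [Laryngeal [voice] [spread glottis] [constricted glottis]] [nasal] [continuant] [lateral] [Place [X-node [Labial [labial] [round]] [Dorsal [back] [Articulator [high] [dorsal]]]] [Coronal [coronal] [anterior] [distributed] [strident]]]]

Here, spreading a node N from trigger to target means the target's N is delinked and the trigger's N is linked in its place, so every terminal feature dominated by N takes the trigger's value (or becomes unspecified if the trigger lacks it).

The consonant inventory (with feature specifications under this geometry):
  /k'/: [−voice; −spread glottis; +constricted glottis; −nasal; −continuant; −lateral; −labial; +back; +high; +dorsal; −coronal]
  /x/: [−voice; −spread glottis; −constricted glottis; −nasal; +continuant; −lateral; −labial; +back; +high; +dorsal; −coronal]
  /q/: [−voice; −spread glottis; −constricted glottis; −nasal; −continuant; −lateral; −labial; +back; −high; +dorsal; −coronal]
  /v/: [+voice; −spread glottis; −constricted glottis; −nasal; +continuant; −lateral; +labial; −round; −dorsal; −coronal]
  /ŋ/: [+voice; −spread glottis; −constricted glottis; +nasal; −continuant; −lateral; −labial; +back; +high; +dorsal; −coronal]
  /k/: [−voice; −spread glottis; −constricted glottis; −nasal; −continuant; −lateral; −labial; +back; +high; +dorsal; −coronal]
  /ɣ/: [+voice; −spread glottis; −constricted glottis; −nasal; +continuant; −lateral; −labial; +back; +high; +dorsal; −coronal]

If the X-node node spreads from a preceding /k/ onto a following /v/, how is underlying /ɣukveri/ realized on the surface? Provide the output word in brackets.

X-node immediately or transitively dominates [labial], [round], [back], [high], [dorsal].
After delinking /v/'s X-node and linking /k/'s, the affected terminals become [−labial], [+back], [+high], [+dorsal]; [voice], [spread glottis], [constricted glottis], … (outside X-node) are retained from /v/.
This feature bundle is that of [ɣ], so /ɣukveri/ surfaces as [ɣukɣeri].

[ɣukɣeri]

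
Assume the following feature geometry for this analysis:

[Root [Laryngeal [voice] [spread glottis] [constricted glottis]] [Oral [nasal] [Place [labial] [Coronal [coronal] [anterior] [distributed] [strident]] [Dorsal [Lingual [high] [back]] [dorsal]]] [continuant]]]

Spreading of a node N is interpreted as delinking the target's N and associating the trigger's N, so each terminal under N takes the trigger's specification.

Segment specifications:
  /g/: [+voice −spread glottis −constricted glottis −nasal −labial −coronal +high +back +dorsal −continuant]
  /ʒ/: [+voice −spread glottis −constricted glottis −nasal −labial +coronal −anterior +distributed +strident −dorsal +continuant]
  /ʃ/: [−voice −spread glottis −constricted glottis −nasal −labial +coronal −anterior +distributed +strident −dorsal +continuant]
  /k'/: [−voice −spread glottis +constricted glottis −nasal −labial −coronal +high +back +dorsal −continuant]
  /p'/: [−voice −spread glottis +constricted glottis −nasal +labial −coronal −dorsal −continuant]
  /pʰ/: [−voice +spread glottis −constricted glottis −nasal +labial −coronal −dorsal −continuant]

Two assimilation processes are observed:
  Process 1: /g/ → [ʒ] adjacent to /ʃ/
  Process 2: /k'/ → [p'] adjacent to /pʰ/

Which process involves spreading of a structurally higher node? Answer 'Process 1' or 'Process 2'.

Process 1

Process 1: the features that change are [continuant], [coronal], [anterior], [distributed], [strident], [dorsal], [high], [back]; the minimal node is Oral (depth 1).
Process 2: the features that change are [labial], [dorsal], [high], [back]; the minimal node is Place (depth 2).
Oral is closer to Root than Place, so Process 1 spreads the higher node.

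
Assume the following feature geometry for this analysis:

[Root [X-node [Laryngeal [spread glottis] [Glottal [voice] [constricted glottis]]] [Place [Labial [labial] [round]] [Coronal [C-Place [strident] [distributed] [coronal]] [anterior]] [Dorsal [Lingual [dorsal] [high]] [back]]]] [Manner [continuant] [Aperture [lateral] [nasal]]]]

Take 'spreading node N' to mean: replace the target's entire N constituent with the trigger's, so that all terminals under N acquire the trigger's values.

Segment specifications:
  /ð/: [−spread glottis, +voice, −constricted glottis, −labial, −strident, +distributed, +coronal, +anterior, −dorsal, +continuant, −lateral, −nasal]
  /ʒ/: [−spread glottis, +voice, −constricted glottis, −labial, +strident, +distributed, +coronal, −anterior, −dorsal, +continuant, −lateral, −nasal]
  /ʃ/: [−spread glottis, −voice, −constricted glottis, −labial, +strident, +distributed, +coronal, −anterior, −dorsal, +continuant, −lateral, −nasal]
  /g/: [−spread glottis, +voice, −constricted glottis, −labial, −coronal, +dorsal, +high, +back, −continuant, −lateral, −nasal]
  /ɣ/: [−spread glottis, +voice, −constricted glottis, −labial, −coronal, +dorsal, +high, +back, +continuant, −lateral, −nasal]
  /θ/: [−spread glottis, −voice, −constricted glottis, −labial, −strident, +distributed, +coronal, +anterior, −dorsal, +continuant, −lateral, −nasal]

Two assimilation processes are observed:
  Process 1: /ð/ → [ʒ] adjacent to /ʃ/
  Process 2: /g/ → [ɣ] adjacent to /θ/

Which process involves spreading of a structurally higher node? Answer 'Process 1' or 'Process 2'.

Process 2

In Process 1, [anterior], [strident] change, so the minimal spreading node is Coronal at depth 3.
Process 2: the feature that changes is [continuant]; the minimal node is [continuant] (depth 2).
[continuant] (depth 2) sits above Coronal (depth 3), making Process 2 the one with the higher spreading node.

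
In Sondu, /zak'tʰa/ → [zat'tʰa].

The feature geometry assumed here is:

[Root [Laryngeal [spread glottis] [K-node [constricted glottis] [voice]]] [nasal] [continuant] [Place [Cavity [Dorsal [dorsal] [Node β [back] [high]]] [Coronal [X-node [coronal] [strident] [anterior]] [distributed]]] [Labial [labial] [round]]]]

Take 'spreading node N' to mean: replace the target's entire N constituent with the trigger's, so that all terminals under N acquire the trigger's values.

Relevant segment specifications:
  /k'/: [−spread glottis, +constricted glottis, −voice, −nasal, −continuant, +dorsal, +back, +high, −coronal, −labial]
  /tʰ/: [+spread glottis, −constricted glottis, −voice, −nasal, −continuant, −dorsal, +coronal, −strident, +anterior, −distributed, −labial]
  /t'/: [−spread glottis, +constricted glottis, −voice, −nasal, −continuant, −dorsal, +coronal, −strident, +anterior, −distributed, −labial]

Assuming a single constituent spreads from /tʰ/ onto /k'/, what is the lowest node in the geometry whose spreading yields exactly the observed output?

Cavity

Comparing /k'/ with its surface form [t'], the features that change are [coronal], [anterior], [distributed], [strident], [dorsal], [high], [back].
These terminals are all dominated by Cavity, and no proper subconstituent of Cavity covers them all; Cavity is their lowest common ancestor.
Delinking /k'/'s Cavity and associating /tʰ/'s Cavity gives precisely the feature bundle of [t'].
Features on which the two segments disagree outside Cavity, such as [spread glottis], [constricted glottis], are unchanged — nothing dominating them spread, and Cavity is the minimal sufficient constituent.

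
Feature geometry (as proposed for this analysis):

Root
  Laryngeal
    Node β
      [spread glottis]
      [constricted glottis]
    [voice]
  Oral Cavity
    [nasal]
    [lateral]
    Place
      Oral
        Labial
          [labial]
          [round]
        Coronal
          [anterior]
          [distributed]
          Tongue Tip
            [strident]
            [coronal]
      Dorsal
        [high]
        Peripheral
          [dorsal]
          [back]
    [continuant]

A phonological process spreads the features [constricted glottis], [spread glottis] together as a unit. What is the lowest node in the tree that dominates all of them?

[constricted glottis]: Root → Laryngeal → Node β → [constricted glottis].
[spread glottis]: Root → Laryngeal → Node β → [spread glottis].
The listed terminals split across distinct daughters of Node β, so Node β itself is the smallest node containing them all.

Node β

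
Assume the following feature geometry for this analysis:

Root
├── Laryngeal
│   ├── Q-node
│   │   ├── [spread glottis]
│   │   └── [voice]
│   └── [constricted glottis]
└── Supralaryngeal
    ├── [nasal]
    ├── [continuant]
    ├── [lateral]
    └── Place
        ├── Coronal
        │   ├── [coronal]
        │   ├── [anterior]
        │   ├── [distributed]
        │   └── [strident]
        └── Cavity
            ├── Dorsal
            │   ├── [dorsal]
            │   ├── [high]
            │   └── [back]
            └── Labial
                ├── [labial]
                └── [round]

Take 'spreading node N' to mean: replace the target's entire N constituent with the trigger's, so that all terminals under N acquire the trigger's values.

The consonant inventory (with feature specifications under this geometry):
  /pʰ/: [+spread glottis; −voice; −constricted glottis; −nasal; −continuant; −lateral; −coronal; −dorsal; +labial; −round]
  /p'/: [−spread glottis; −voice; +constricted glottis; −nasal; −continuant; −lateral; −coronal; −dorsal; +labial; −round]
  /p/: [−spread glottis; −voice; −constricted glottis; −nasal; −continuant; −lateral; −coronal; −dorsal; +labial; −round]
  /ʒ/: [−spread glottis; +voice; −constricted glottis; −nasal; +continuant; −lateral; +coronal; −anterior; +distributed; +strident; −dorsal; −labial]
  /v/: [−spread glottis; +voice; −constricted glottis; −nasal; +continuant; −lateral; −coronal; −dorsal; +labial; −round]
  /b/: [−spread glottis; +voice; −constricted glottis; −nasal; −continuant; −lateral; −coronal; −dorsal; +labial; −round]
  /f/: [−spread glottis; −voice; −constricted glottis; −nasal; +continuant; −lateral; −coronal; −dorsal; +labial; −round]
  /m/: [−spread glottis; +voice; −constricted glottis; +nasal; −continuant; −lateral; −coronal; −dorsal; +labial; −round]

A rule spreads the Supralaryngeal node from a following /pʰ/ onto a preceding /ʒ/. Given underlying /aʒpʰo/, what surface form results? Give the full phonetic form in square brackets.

[abpʰo]

Supralaryngeal immediately or transitively dominates [nasal], [continuant], [lateral], [coronal], [anterior], [distributed], [strident], [dorsal], [high], [back], [labial], [round].
The target acquires /pʰ/'s values for everything under Supralaryngeal — [−nasal], [−continuant], [−lateral], [−coronal], [−dorsal], [+labial], [−round] — while keeping its own [spread glottis], [voice], [constricted glottis].
Among the inventory, only /b/ has exactly this specification, giving the surface form [abpʰo].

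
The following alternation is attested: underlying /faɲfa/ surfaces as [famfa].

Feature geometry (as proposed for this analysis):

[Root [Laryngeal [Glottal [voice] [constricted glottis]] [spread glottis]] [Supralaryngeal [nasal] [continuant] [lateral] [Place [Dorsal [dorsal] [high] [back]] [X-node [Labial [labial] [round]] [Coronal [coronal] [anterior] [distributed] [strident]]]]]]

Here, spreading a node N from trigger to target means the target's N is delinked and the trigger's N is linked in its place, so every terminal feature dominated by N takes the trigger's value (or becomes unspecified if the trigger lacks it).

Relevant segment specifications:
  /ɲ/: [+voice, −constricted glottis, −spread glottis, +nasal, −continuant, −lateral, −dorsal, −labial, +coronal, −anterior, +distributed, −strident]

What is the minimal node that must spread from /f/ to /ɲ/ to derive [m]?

X-node

/ɲ/ and [m] differ in [labial], [round], [coronal], [anterior], [distributed], [strident]; every other specified feature is identical.
Tracing each changed feature up the tree, the paths first meet at X-node; any lower node misses at least one of them.
Delinking /ɲ/'s X-node and associating /f/'s X-node gives precisely the feature bundle of [m].
Features on which the two segments disagree outside X-node, such as [voice], [continuant], are unchanged — nothing dominating them spread, and X-node is the minimal sufficient constituent.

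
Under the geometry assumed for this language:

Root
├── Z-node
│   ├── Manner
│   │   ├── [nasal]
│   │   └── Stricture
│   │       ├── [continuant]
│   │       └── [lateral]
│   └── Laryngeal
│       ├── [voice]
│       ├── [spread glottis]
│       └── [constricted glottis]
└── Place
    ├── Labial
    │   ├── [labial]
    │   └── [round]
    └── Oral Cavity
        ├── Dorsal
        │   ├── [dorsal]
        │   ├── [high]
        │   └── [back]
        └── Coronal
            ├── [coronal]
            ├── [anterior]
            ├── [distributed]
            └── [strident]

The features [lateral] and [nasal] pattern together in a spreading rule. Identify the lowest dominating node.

[lateral]: Root > Z-node > Manner > Stricture > [lateral].
[nasal] lies under Manner (below Z-node).
The listed terminals split across distinct daughters of Manner, so Manner itself is the smallest node containing them all.

Manner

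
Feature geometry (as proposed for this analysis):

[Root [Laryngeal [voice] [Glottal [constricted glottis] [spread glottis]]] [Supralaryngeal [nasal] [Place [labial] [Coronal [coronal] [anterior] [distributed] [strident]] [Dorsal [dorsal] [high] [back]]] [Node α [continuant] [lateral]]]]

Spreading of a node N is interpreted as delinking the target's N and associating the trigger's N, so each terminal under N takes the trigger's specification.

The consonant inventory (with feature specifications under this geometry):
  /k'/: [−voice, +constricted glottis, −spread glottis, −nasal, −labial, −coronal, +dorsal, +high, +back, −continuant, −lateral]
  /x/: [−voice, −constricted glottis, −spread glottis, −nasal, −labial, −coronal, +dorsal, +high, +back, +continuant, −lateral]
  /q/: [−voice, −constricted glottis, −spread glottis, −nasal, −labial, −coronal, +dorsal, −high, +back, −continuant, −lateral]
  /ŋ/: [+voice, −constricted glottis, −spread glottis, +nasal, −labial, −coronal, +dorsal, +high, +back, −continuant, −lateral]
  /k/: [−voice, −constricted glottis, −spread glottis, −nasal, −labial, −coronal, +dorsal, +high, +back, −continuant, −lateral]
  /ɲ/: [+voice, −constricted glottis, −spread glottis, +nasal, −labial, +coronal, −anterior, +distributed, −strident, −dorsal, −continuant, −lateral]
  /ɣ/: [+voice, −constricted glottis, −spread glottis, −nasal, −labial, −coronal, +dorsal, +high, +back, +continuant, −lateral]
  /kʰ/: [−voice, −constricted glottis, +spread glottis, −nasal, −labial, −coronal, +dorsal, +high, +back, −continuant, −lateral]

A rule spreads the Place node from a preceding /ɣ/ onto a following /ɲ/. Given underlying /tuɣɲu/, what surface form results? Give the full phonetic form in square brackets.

Terminals under Place in this geometry: [labial], [coronal], [anterior], [distributed], [strident], [dorsal], [high], [back].
Spreading Place from /ɣ/ onto /ɲ/ replaces those values with /ɣ/'s: [−labial], [−coronal], [+dorsal], [+high], [+back]. Features outside Place ([voice], [constricted glottis], [spread glottis], …) stay as in /ɲ/.
This feature bundle is that of [ŋ], so /tuɣɲu/ surfaces as [tuɣŋu].

[tuɣŋu]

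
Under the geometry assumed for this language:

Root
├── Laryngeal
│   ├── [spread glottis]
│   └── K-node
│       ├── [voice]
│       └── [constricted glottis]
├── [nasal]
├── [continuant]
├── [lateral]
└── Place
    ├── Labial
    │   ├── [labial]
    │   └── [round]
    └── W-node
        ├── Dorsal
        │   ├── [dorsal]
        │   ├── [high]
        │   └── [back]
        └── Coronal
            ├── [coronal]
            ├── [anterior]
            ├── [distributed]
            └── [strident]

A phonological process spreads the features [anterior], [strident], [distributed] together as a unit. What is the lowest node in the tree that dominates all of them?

[anterior] lies under Coronal (below Place).
[strident]: Root ▹ Place ▹ W-node ▹ Coronal ▹ [strident].
[distributed]: Root ▹ Place ▹ W-node ▹ Coronal ▹ [distributed].
The listed terminals split across distinct daughters of Coronal, so Coronal itself is the smallest node containing them all.

Coronal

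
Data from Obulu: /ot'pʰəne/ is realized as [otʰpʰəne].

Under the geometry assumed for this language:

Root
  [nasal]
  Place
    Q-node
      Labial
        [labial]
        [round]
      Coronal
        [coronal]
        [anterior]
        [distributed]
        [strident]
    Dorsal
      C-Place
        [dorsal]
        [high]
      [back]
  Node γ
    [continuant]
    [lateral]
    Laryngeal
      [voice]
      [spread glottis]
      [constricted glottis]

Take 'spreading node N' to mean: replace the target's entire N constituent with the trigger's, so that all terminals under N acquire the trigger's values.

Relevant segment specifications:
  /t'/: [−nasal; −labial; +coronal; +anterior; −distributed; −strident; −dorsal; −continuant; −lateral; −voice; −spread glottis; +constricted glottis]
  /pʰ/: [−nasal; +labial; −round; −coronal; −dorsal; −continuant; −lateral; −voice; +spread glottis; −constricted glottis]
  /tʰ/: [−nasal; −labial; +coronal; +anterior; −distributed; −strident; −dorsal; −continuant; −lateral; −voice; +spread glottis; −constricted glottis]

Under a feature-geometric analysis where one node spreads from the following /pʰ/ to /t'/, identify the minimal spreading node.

Feature comparison: [spread glottis], [constricted glottis] differ between /t'/ and [tʰ]; the remaining terminals match.
In this geometry the lowest node dominating all of them is Laryngeal: every daughter of Laryngeal dominates only a proper subset, so no lower node suffices.
If Laryngeal spreads, every terminal under it takes /pʰ/'s value, producing [tʰ] as observed.
[labial], [coronal] stay as in /t'/ although /pʰ/ differs there, so no node dominating them spread; among the remaining candidates Laryngeal is the lowest that derives the output.

Laryngeal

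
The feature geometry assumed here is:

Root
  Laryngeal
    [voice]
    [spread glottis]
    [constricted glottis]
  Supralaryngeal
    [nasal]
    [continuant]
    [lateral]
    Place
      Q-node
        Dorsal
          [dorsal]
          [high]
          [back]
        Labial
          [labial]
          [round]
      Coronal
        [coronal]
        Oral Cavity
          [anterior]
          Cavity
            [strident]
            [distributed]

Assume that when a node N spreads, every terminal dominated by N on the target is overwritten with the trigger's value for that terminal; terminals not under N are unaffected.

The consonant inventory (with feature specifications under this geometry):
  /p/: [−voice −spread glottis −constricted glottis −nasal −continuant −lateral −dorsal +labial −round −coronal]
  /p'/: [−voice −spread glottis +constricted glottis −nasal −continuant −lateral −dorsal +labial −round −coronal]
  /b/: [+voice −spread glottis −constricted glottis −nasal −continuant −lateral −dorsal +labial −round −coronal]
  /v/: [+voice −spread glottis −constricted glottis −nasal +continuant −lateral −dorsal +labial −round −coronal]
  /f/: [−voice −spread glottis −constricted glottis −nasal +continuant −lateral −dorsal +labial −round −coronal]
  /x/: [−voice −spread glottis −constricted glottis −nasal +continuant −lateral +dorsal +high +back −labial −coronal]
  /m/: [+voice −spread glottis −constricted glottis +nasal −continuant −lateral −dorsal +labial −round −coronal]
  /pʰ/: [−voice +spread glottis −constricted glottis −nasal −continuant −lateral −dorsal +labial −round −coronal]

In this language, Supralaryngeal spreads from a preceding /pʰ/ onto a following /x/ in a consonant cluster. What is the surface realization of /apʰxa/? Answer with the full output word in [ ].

Terminals under Supralaryngeal in this geometry: [nasal], [continuant], [lateral], [dorsal], [high], [back], [labial], [round], [coronal], [anterior], [strident], [distributed].
The target acquires /pʰ/'s values for everything under Supralaryngeal — [−nasal], [−continuant], [−lateral], [−dorsal], [+labial], [−round], [−coronal] — while keeping its own [voice], [spread glottis], [constricted glottis].
The resulting bundle matches /p/ in the inventory; substituting it for /x/ gives [apʰpa].

[apʰpa]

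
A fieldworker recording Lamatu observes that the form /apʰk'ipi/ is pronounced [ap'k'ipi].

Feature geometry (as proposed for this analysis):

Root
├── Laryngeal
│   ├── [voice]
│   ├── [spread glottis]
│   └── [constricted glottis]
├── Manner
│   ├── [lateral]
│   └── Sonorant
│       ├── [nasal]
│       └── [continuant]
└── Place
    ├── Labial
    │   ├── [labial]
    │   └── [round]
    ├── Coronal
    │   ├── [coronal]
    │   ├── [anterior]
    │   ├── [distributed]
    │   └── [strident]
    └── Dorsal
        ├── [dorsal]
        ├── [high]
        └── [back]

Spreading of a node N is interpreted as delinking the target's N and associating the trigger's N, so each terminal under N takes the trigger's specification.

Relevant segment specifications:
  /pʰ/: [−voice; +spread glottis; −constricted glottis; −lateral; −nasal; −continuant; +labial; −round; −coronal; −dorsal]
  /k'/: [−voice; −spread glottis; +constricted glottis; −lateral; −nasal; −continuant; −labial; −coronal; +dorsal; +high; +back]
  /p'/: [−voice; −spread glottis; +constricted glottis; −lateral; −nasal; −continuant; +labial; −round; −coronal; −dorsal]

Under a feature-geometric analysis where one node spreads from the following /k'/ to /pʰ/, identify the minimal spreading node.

Laryngeal

/pʰ/ and [p'] differ in [spread glottis], [constricted glottis]; every other specified feature is identical.
These terminals are all dominated by Laryngeal, and no proper subconstituent of Laryngeal covers them all; Laryngeal is their lowest common ancestor.
If Laryngeal spreads, every terminal under it takes /k'/'s value, producing [p'] as observed.
Since [labial], [dorsal] are preserved even though /k'/ disagrees there, no node above Laryngeal spread.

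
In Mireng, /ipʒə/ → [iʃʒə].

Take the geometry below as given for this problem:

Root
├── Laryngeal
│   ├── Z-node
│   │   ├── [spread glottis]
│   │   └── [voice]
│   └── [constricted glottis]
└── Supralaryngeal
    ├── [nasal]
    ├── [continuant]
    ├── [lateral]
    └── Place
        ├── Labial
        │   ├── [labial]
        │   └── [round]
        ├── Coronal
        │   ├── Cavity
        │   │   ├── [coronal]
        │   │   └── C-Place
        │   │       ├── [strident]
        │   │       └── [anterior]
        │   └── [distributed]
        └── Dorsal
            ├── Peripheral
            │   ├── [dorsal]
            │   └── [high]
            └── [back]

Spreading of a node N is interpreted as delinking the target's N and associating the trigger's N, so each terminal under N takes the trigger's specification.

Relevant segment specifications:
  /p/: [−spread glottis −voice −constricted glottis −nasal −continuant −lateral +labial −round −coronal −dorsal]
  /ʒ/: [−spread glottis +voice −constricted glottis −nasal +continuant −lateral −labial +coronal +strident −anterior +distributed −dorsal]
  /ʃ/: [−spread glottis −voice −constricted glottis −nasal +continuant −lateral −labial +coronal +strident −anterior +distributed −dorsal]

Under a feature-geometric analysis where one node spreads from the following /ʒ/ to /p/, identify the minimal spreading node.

Feature comparison: [continuant], [labial], [round], [coronal], [anterior], [distributed], [strident] differ between /p/ and [ʃ]; the remaining terminals match.
In this geometry the lowest node dominating all of them is Supralaryngeal: every daughter of Supralaryngeal dominates only a proper subset, so no lower node suffices.
If Supralaryngeal spreads, every terminal under it takes /ʒ/'s value, producing [ʃ] as observed.
Since [voice] is preserved even though /ʒ/ disagrees there, no node above Supralaryngeal spread.

Supralaryngeal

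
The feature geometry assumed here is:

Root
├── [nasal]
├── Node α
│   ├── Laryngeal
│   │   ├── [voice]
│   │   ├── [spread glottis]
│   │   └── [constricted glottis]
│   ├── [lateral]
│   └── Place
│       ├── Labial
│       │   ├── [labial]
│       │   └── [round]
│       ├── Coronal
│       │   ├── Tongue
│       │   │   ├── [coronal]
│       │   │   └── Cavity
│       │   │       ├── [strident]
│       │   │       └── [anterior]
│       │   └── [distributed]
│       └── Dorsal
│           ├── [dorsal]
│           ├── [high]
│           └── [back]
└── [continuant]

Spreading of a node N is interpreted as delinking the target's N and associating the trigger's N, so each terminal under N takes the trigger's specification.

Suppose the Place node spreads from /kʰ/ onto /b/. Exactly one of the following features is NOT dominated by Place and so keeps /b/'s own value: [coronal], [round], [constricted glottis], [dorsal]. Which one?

[constricted glottis]

The terminals dominated by Place are [labial], [round], [coronal], [strident], [anterior], [distributed], [dorsal], [high], [back].
[round], [coronal], [dorsal] all lie under Place, so they are overwritten when Place spreads.
But [constricted glottis] is a dependent of Laryngeal, outside Place; it is therefore untouched by the spreading.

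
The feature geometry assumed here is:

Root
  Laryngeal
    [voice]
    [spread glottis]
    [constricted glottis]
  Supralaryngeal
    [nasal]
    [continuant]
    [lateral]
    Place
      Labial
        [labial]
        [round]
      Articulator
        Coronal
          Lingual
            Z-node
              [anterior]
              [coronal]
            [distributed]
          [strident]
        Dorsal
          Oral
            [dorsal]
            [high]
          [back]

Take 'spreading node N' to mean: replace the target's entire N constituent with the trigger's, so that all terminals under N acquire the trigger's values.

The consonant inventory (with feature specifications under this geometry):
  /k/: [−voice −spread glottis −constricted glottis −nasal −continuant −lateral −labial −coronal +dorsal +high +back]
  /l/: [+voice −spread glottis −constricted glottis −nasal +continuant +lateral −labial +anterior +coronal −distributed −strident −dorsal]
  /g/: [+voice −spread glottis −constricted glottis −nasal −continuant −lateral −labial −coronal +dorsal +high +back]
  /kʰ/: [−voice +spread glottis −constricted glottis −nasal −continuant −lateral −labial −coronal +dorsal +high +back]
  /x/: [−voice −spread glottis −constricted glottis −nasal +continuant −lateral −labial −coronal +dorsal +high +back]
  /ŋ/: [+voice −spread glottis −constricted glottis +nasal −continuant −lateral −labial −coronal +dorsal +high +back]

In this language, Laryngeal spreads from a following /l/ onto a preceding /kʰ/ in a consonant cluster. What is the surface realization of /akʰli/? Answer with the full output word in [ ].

The Laryngeal node dominates the terminals [voice], [spread glottis], [constricted glottis].
After delinking /kʰ/'s Laryngeal and linking /l/'s, the affected terminals become [+voice], [−spread glottis], [−constricted glottis]; [nasal], [continuant], [lateral], … (outside Laryngeal) are retained from /kʰ/.
This feature bundle is that of [g], so /akʰli/ surfaces as [agli].

[agli]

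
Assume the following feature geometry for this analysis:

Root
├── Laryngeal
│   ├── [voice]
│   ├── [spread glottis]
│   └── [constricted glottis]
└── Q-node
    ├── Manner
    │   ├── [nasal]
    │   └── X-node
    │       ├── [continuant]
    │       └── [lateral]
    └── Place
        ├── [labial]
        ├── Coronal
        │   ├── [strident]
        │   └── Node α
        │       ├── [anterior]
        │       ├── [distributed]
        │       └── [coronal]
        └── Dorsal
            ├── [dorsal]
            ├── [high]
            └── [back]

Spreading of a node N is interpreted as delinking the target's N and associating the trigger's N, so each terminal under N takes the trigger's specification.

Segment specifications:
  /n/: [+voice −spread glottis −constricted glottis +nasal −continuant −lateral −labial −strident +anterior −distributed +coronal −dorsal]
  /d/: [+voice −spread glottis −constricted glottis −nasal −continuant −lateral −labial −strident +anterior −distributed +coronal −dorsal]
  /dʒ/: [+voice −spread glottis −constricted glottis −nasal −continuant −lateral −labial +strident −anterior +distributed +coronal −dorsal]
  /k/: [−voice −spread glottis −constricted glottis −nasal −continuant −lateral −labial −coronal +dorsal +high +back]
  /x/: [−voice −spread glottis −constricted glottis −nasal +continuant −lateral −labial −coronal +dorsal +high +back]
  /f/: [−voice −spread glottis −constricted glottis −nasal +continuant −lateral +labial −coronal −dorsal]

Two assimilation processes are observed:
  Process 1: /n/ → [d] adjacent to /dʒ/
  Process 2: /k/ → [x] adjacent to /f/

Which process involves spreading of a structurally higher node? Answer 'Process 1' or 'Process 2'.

Process 1

Process 1 alters [nasal]; the lowest dominating node is [nasal] (depth 3 from Root).
Process 2 alters [continuant]; the lowest dominating node is [continuant] (depth 4 from Root).
Depth 3 < depth 4; Process 1 involves the structurally higher constituent [nasal].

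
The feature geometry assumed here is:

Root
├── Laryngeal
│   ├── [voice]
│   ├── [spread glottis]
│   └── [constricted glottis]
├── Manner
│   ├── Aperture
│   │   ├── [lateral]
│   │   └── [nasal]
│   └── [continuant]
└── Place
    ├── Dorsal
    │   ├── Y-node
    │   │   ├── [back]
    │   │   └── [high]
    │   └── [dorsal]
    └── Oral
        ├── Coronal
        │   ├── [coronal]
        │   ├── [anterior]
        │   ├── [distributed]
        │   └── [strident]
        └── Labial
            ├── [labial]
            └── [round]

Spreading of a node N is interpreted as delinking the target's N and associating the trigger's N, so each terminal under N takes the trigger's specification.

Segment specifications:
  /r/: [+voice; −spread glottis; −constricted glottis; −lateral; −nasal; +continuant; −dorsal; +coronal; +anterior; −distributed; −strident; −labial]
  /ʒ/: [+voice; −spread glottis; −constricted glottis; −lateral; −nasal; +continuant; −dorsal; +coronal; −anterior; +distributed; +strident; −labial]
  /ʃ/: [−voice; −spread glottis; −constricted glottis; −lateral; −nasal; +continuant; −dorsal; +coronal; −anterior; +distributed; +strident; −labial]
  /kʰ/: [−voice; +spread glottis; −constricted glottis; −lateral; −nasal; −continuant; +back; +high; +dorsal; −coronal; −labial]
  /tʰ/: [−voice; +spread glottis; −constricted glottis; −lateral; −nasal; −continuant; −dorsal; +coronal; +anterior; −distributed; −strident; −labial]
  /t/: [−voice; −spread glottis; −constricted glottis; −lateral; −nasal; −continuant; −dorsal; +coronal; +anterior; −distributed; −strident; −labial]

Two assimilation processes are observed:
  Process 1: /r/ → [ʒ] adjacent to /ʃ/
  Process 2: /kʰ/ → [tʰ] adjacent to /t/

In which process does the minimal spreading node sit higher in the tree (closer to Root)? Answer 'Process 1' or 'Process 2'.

In Process 1, [anterior], [distributed], [strident] change, so the minimal spreading node is Coronal at depth 3.
Process 2: the features that change are [coronal], [anterior], [distributed], [strident], [dorsal], [high], [back]; the minimal node is Place (depth 1).
Place (depth 1) sits above Coronal (depth 3), making Process 2 the one with the higher spreading node.

Process 2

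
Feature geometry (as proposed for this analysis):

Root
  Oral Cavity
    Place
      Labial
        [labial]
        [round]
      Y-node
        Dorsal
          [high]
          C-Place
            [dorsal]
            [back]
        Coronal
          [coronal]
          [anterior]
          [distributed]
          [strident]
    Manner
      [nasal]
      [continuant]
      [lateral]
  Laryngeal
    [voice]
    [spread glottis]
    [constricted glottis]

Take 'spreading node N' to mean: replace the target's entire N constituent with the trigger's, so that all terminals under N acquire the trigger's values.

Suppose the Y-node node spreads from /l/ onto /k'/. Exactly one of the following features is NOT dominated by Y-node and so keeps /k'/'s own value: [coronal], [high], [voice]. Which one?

[voice]

The terminals dominated by Y-node are [high], [dorsal], [back], [coronal], [anterior], [distributed], [strident].
Spreading Y-node replaces [coronal], [high] with the trigger's values, since each sits inside the Y-node constituent.
[voice] is not within the Y-node subtree (it hangs from Laryngeal), so /k'/'s [voice] value survives.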